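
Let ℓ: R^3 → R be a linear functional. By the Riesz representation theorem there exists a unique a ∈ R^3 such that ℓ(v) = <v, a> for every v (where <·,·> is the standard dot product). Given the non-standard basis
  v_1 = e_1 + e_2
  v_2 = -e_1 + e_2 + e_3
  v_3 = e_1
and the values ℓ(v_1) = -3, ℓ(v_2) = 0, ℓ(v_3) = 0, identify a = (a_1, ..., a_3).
a = (0, -3, 3)

Write a = (a_1, ..., a_3) in the standard basis. For each basis vector v_i, ℓ(v_i) = <v_i, a> is a linear equation in the a_j's. Collect the n equations into a matrix system V a = ℓ, where row i of V is v_i (expressed in the standard basis). Since V is invertible (lower-triangular with 1s on the diagonal, up to permutation), solve by back-substitution:
  V =
[[1, 1, 0],
 [-1, 1, 1],
 [1, 0, 0]]
  V a = (-3, 0, 0)
Solving gives a = (0, -3, 3).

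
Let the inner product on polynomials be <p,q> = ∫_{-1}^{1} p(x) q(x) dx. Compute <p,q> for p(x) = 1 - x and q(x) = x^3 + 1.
<p,q> = 8/5

Expand the product: p(x)·q(x) = -x^4 + x^3 - x + 1.
∫_{-1}^{1} of each monomial x^k gives [2/(k+1) if k even, 0 if k odd]. Integrating term-by-term (or equivalently evaluating the antiderivative F(x) = -x^5/5 + x^4/4 - x^2/2 + x at the endpoints):
  F(1) − F(−1) = 11/20 − (-21/20) = 8/5.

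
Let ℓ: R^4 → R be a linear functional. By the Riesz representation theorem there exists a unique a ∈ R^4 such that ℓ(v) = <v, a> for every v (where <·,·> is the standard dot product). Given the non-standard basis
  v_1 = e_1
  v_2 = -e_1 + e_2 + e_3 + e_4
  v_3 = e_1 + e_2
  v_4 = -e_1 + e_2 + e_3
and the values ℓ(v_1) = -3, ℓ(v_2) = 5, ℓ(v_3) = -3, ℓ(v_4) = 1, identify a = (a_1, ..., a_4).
a = (-3, 0, -2, 4)

Write a = (a_1, ..., a_4) in the standard basis. For each basis vector v_i, ℓ(v_i) = <v_i, a> is a linear equation in the a_j's. Collect the n equations into a matrix system V a = ℓ, where row i of V is v_i (expressed in the standard basis). Since V is invertible (lower-triangular with 1s on the diagonal, up to permutation), solve by back-substitution:
  V =
[[1, 0, 0, 0],
 [-1, 1, 1, 1],
 [1, 1, 0, 0],
 [-1, 1, 1, 0]]
  V a = (-3, 5, -3, 1)
Solving gives a = (-3, 0, -2, 4).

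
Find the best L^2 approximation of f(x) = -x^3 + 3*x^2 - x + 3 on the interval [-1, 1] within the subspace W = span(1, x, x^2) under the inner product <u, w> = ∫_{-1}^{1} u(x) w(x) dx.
g(x) = 3*x^2 - 8*x/5 + 3

The best approximation g ∈ W is the orthogonal projection of f onto W. Writing g = a_0 + a_1 x + a_2 x^2, the coefficients solve the normal equations G · a = b where
  G_{ij} = <φ_i, φ_j> and b_i = <f, φ_i>, with φ_0 = 1, φ_1 = x, φ_2 = x^2.
G =
  [2, 0, 2/3]
  [0, 2/3, 0]
  [2/3, 0, 2/5],
b = (8, -16/15, 16/5).
Solving gives a_0 = 3, a_1 = -8/5, a_2 = 3, so
  g(x) = 3*x^2 - 8*x/5 + 3.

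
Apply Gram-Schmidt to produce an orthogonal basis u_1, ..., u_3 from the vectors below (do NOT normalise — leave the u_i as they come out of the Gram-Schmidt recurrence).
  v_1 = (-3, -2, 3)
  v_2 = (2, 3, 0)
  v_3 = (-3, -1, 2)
Orthogonal basis:
  u_1 = (-3, -2, 3)
  u_2 = (4/11, 21/11, 18/11)
  u_3 = (-99/142, 33/71, -55/142)

Apply the Gram-Schmidt recurrence
  u_1 = v_1
  u_i = v_i − Σ_{j<i} ((v_i · u_j) / (u_j · u_j)) · u_j.

Step by step this gives:
  u_1 = (-3, -2, 3)
  u_2 = (4/11, 21/11, 18/11)
  u_3 = (-99/142, 33/71, -55/142)

Orthogonality check:
  u_2 · u_1 = 0 (should be 0)
  u_3 · u_1 = 0 (should be 0)
  u_3 · u_2 = 0 (should be 0)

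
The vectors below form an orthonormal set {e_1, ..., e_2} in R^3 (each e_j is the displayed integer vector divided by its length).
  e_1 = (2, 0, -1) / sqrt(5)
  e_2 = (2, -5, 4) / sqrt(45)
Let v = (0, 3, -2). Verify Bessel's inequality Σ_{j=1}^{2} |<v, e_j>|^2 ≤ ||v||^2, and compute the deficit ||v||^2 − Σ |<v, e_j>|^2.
Σ |<v, e_j>|^2 = 113/9; ||v||^2 = 13; deficit = 4/9

Write each e_j = u_j / sqrt(<u_j, u_j>) where u_j is the displayed integer vector. Then <v, e_j> = <v, u_j> / sqrt(<u_j, u_j>), so |<v, e_j>|^2 = <v, u_j>^2 / <u_j, u_j>.
Coefficients: <v, e_1> = 2/sqrt(5), <v, e_2> = -23/sqrt(45).
Square and sum: Σ |<v, e_j>|^2 = 113/9.
Compute ||v||^2 = v·v = 13.
Deficit = 13 − 113/9 = 4/9 ≥ 0, confirming Bessel's inequality. (The deficit equals ||v − Σ <v,e_j> e_j||^2, the squared distance from v to span{e_j}.)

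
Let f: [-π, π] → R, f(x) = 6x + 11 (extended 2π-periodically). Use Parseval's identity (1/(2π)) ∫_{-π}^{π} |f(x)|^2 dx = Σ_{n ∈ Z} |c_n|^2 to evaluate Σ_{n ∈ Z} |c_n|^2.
Σ |c_n|^2 = 12π^2 + 121

Expand and integrate term by term over [-π, π]:
  ∫ (6x)^2 dx = 36·(2π^3/3); ∫ 2·6·(11)·x dx = 0 (odd integrand); ∫ 11^2 dx = 121·2π.
So (1/(2π)) ∫_{-π}^{π} (6x + 11)^2 dx = 36π^2/3 + 121 = 12π^2 + 121.
Parseval ⇒ Σ |c_n|^2 = 12π^2 + 121.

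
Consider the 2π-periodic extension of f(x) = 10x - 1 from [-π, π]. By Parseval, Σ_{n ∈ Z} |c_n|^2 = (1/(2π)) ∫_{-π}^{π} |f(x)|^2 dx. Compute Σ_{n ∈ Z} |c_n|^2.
Σ |c_n|^2 = 100π^2/3 + 1

Expand and integrate term by term over [-π, π]:
  ∫ (10x)^2 dx = 100·(2π^3/3); ∫ 2·10·(-1)·x dx = 0 (odd integrand); ∫ (-1)^2 dx = 1·2π.
So (1/(2π)) ∫_{-π}^{π} (10x - 1)^2 dx = 100π^2/3 + 1 = 100π^2/3 + 1.
Parseval ⇒ Σ |c_n|^2 = 100π^2/3 + 1.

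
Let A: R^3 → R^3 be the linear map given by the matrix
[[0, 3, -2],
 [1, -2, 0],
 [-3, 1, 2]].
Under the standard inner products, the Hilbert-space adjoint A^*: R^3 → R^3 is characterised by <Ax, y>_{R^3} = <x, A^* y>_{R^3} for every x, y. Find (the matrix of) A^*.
A^* = A^T =
[[0, 1, -3],
 [3, -2, 1],
 [-2, 0, 2]]

For real matrices with standard dot products, the defining identity <Ax, y> = <x, A^* y> gives (Ax)^T y = x^T (A^*) y, i.e. x^T A^T y = x^T (A^*) y. Since this holds for all x, y, we must have A^* = A^T. Therefore
A^* =
[[0, 1, -3],
 [3, -2, 1],
 [-2, 0, 2]].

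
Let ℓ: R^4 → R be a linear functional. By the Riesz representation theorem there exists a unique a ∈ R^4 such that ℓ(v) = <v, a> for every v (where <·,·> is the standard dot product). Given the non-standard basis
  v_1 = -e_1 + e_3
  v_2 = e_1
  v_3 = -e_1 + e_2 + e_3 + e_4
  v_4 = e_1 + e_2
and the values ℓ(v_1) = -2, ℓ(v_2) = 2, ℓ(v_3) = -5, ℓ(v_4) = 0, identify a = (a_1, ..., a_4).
a = (2, -2, 0, -1)

Write a = (a_1, ..., a_4) in the standard basis. For each basis vector v_i, ℓ(v_i) = <v_i, a> is a linear equation in the a_j's. Collect the n equations into a matrix system V a = ℓ, where row i of V is v_i (expressed in the standard basis). Since V is invertible (lower-triangular with 1s on the diagonal, up to permutation), solve by back-substitution:
  V =
[[-1, 0, 1, 0],
 [1, 0, 0, 0],
 [-1, 1, 1, 1],
 [1, 1, 0, 0]]
  V a = (-2, 2, -5, 0)
Solving gives a = (2, -2, 0, -1).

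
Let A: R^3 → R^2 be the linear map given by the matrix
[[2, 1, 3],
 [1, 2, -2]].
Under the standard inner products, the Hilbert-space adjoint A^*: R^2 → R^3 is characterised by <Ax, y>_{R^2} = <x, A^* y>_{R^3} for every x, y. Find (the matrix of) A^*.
A^* = A^T =
[[2, 1],
 [1, 2],
 [3, -2]]

For real matrices with standard dot products, the defining identity <Ax, y> = <x, A^* y> gives (Ax)^T y = x^T (A^*) y, i.e. x^T A^T y = x^T (A^*) y. Since this holds for all x, y, we must have A^* = A^T. Therefore
A^* =
[[2, 1],
 [1, 2],
 [3, -2]].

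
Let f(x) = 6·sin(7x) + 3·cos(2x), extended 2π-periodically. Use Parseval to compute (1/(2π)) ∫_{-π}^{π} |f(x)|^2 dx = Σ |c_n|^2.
Σ |c_n|^2 = 45/2

Expand |f|^2 and use orthogonality of {sin(nx), cos(mx)} on [-π, π]:
  ∫_{-π}^{π} sin(nx)^2 dx = π, ∫ cos(mx)^2 dx = π, and cross terms integrate to 0.
So ∫_{-π}^{π} f(x)^2 dx = 6^2 · π + 3^2 · π = (36 + 9)π.
Divide by 2π: (36 + 9)/2 = 45/2.
By Parseval, this equals Σ |c_n|^2.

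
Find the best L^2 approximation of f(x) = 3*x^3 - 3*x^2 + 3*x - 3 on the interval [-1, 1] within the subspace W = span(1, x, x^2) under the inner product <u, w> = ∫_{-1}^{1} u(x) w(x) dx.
g(x) = -3*x^2 + 24*x/5 - 3

The best approximation g ∈ W is the orthogonal projection of f onto W. Writing g = a_0 + a_1 x + a_2 x^2, the coefficients solve the normal equations G · a = b where
  G_{ij} = <φ_i, φ_j> and b_i = <f, φ_i>, with φ_0 = 1, φ_1 = x, φ_2 = x^2.
G =
  [2, 0, 2/3]
  [0, 2/3, 0]
  [2/3, 0, 2/5],
b = (-8, 16/5, -16/5).
Solving gives a_0 = -3, a_1 = 24/5, a_2 = -3, so
  g(x) = -3*x^2 + 24*x/5 - 3.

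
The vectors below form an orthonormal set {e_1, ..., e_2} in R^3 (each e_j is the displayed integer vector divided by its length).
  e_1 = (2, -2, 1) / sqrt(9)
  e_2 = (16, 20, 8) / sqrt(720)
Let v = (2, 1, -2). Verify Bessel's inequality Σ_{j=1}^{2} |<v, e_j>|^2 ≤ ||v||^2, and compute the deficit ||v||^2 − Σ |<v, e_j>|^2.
Σ |<v, e_j>|^2 = 9/5; ||v||^2 = 9; deficit = 36/5

Write each e_j = u_j / sqrt(<u_j, u_j>) where u_j is the displayed integer vector. Then <v, e_j> = <v, u_j> / sqrt(<u_j, u_j>), so |<v, e_j>|^2 = <v, u_j>^2 / <u_j, u_j>.
Coefficients: <v, e_1> = 0/sqrt(9), <v, e_2> = 36/sqrt(720).
Square and sum: Σ |<v, e_j>|^2 = 9/5.
Compute ||v||^2 = v·v = 9.
Deficit = 9 − 9/5 = 36/5 ≥ 0, confirming Bessel's inequality. (The deficit equals ||v − Σ <v,e_j> e_j||^2, the squared distance from v to span{e_j}.)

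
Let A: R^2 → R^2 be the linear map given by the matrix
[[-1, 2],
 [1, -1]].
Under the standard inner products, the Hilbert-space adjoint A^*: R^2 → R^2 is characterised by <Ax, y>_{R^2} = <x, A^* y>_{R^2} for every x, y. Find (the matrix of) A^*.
A^* = A^T =
[[-1, 1],
 [2, -1]]

For real matrices with standard dot products, the defining identity <Ax, y> = <x, A^* y> gives (Ax)^T y = x^T (A^*) y, i.e. x^T A^T y = x^T (A^*) y. Since this holds for all x, y, we must have A^* = A^T. Therefore
A^* =
[[-1, 1],
 [2, -1]].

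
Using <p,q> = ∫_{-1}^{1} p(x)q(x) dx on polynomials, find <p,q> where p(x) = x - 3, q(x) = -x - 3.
<p,q> = 52/3

Expand the product: p(x)·q(x) = 9 - x^2.
∫_{-1}^{1} of each monomial x^k gives [2/(k+1) if k even, 0 if k odd]. Integrating term-by-term (or equivalently evaluating the antiderivative F(x) = -x^3/3 + 9*x at the endpoints):
  F(1) − F(−1) = 26/3 − (-26/3) = 52/3.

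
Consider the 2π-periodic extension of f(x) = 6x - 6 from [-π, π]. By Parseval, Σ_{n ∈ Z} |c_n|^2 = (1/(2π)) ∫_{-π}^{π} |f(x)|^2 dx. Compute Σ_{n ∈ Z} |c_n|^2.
Σ |c_n|^2 = 12π^2 + 36

Expand and integrate term by term over [-π, π]:
  ∫ (6x)^2 dx = 36·(2π^3/3); ∫ 2·6·(-6)·x dx = 0 (odd integrand); ∫ (-6)^2 dx = 36·2π.
So (1/(2π)) ∫_{-π}^{π} (6x - 6)^2 dx = 36π^2/3 + 36 = 12π^2 + 36.
Parseval ⇒ Σ |c_n|^2 = 12π^2 + 36.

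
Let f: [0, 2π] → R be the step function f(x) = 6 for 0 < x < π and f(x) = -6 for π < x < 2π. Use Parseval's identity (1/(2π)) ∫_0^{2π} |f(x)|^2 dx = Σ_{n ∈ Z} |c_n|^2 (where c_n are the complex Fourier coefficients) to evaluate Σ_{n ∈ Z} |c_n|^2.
Σ |c_n|^2 = 36

Parseval equates the L^2 energy of f (normalised by 1/(2π)) with the ℓ^2 sum of its Fourier coefficients: (1/(2π)) ∫_0^{2π} |f|^2 = Σ |c_n|^2.
Compute the left side: (1/(2π)) [∫_0^π 6^2 dx + ∫_π^{2π} (-6)^2 dx] = (1/(2π)) · (36π + 36π) = (36 + 36)/2 = 36.
So Σ_{n ∈ Z} |c_n|^2 = 36.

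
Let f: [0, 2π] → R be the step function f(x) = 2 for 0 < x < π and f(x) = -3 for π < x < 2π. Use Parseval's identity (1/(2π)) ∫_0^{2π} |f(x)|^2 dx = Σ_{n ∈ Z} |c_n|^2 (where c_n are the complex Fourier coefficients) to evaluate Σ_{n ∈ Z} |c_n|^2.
Σ |c_n|^2 = 13/2

Parseval equates the L^2 energy of f (normalised by 1/(2π)) with the ℓ^2 sum of its Fourier coefficients: (1/(2π)) ∫_0^{2π} |f|^2 = Σ |c_n|^2.
Compute the left side: (1/(2π)) [∫_0^π 2^2 dx + ∫_π^{2π} (-3)^2 dx] = (1/(2π)) · (4π + 9π) = (4 + 9)/2 = 13/2.
So Σ_{n ∈ Z} |c_n|^2 = 13/2.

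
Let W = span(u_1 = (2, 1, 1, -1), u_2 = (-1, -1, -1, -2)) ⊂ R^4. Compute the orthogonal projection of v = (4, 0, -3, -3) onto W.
proj_W(v) = (9/5, 1/3, 1/3, -56/15)

Set up U = [u_1 | ... | u_2] ∈ R^(4×2). The projector onto W = col(U) is P = U (U^T U)^(-1) U^T.
Compute U^T U =
  [7, -2]
  [-2, 7],
and U^T v = (8, 5).
Solve U^T U · c = U^T v for the coefficients: c = (22/15, 17/15). The projection is proj_W(v) = U c.
Check: (v - proj_W(v)) · u_1 = 0  (should be 0).
Check: (v - proj_W(v)) · u_2 = 0  (should be 0).
Result: proj_W(v) = (9/5, 1/3, 1/3, -56/15).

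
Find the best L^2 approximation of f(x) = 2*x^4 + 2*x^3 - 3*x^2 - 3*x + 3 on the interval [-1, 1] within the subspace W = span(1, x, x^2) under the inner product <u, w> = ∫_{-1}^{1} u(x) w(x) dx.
g(x) = -9*x^2/7 - 9*x/5 + 99/35

The best approximation g ∈ W is the orthogonal projection of f onto W. Writing g = a_0 + a_1 x + a_2 x^2, the coefficients solve the normal equations G · a = b where
  G_{ij} = <φ_i, φ_j> and b_i = <f, φ_i>, with φ_0 = 1, φ_1 = x, φ_2 = x^2.
G =
  [2, 0, 2/3]
  [0, 2/3, 0]
  [2/3, 0, 2/5],
b = (24/5, -6/5, 48/35).
Solving gives a_0 = 99/35, a_1 = -9/5, a_2 = -9/7, so
  g(x) = -9*x^2/7 - 9*x/5 + 99/35.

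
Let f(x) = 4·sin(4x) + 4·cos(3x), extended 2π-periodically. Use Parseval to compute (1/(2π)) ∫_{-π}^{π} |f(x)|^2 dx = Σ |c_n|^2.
Σ |c_n|^2 = 16

Expand |f|^2 and use orthogonality of {sin(nx), cos(mx)} on [-π, π]:
  ∫_{-π}^{π} sin(nx)^2 dx = π, ∫ cos(mx)^2 dx = π, and cross terms integrate to 0.
So ∫_{-π}^{π} f(x)^2 dx = 4^2 · π + 4^2 · π = (16 + 16)π.
Divide by 2π: (16 + 16)/2 = 16.
By Parseval, this equals Σ |c_n|^2.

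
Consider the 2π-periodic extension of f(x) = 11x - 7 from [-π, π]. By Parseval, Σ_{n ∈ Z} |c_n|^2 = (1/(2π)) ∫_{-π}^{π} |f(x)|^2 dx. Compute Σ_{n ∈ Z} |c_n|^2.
Σ |c_n|^2 = 121π^2/3 + 49

Expand and integrate term by term over [-π, π]:
  ∫ (11x)^2 dx = 121·(2π^3/3); ∫ 2·11·(-7)·x dx = 0 (odd integrand); ∫ (-7)^2 dx = 49·2π.
So (1/(2π)) ∫_{-π}^{π} (11x - 7)^2 dx = 121π^2/3 + 49 = 121π^2/3 + 49.
Parseval ⇒ Σ |c_n|^2 = 121π^2/3 + 49.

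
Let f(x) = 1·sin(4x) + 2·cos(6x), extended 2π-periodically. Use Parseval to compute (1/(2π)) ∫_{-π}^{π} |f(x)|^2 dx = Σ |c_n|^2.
Σ |c_n|^2 = 5/2

Expand |f|^2 and use orthogonality of {sin(nx), cos(mx)} on [-π, π]:
  ∫_{-π}^{π} sin(nx)^2 dx = π, ∫ cos(mx)^2 dx = π, and cross terms integrate to 0.
So ∫_{-π}^{π} f(x)^2 dx = 1^2 · π + 2^2 · π = (1 + 4)π.
Divide by 2π: (1 + 4)/2 = 5/2.
By Parseval, this equals Σ |c_n|^2.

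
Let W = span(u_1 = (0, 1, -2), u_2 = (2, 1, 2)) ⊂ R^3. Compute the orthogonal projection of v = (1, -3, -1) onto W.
proj_W(v) = (-1, -1, 0)

Set up U = [u_1 | ... | u_2] ∈ R^(3×2). The projector onto W = col(U) is P = U (U^T U)^(-1) U^T.
Compute U^T U =
  [5, -3]
  [-3, 9],
and U^T v = (-1, -3).
Solve U^T U · c = U^T v for the coefficients: c = (-1/2, -1/2). The projection is proj_W(v) = U c.
Check: (v - proj_W(v)) · u_1 = 0  (should be 0).
Check: (v - proj_W(v)) · u_2 = 0  (should be 0).
Result: proj_W(v) = (-1, -1, 0).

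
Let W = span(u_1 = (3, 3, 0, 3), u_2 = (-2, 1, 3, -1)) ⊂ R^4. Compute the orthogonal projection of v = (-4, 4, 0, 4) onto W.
proj_W(v) = (12/41, 108/41, 96/41, 44/41)

Set up U = [u_1 | ... | u_2] ∈ R^(4×2). The projector onto W = col(U) is P = U (U^T U)^(-1) U^T.
Compute U^T U =
  [27, -6]
  [-6, 15],
and U^T v = (12, 8).
Solve U^T U · c = U^T v for the coefficients: c = (76/123, 32/41). The projection is proj_W(v) = U c.
Check: (v - proj_W(v)) · u_1 = 0  (should be 0).
Check: (v - proj_W(v)) · u_2 = 0  (should be 0).
Result: proj_W(v) = (12/41, 108/41, 96/41, 44/41).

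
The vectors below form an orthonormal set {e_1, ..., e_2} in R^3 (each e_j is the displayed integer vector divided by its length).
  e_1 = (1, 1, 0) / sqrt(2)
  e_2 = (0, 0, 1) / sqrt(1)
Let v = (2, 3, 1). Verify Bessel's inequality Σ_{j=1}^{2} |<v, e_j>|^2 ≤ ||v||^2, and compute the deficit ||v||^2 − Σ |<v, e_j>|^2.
Σ |<v, e_j>|^2 = 27/2; ||v||^2 = 14; deficit = 1/2

Write each e_j = u_j / sqrt(<u_j, u_j>) where u_j is the displayed integer vector. Then <v, e_j> = <v, u_j> / sqrt(<u_j, u_j>), so |<v, e_j>|^2 = <v, u_j>^2 / <u_j, u_j>.
Coefficients: <v, e_1> = 5/sqrt(2), <v, e_2> = 1/sqrt(1).
Square and sum: Σ |<v, e_j>|^2 = 27/2.
Compute ||v||^2 = v·v = 14.
Deficit = 14 − 27/2 = 1/2 ≥ 0, confirming Bessel's inequality. (The deficit equals ||v − Σ <v,e_j> e_j||^2, the squared distance from v to span{e_j}.)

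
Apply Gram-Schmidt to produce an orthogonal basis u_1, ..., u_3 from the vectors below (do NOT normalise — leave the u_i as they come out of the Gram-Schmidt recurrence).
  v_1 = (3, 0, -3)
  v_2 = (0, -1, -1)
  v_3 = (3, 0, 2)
Orthogonal basis:
  u_1 = (3, 0, -3)
  u_2 = (-1/2, -1, -1/2)
  u_3 = (5/3, -5/3, 5/3)

Apply the Gram-Schmidt recurrence
  u_1 = v_1
  u_i = v_i − Σ_{j<i} ((v_i · u_j) / (u_j · u_j)) · u_j.

Step by step this gives:
  u_1 = (3, 0, -3)
  u_2 = (-1/2, -1, -1/2)
  u_3 = (5/3, -5/3, 5/3)

Orthogonality check:
  u_2 · u_1 = 0 (should be 0)
  u_3 · u_1 = 0 (should be 0)
  u_3 · u_2 = 0 (should be 0)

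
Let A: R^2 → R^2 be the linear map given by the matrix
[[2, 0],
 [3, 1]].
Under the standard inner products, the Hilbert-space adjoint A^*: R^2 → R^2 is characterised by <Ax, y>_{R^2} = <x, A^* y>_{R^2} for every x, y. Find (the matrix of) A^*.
A^* = A^T =
[[2, 3],
 [0, 1]]

For real matrices with standard dot products, the defining identity <Ax, y> = <x, A^* y> gives (Ax)^T y = x^T (A^*) y, i.e. x^T A^T y = x^T (A^*) y. Since this holds for all x, y, we must have A^* = A^T. Therefore
A^* =
[[2, 3],
 [0, 1]].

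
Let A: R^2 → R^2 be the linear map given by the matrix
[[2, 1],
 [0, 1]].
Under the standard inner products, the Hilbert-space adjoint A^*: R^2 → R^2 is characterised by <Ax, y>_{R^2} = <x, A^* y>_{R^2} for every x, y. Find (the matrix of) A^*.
A^* = A^T =
[[2, 0],
 [1, 1]]

For real matrices with standard dot products, the defining identity <Ax, y> = <x, A^* y> gives (Ax)^T y = x^T (A^*) y, i.e. x^T A^T y = x^T (A^*) y. Since this holds for all x, y, we must have A^* = A^T. Therefore
A^* =
[[2, 0],
 [1, 1]].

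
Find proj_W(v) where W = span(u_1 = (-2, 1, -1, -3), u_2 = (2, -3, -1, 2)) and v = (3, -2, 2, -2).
proj_W(v) = (2/3, -1, -1/3, 2/3)

Set up U = [u_1 | ... | u_2] ∈ R^(4×2). The projector onto W = col(U) is P = U (U^T U)^(-1) U^T.
Compute U^T U =
  [15, -12]
  [-12, 18],
and U^T v = (-4, 6).
Solve U^T U · c = U^T v for the coefficients: c = (0, 1/3). The projection is proj_W(v) = U c.
Check: (v - proj_W(v)) · u_1 = 0  (should be 0).
Check: (v - proj_W(v)) · u_2 = 0  (should be 0).
Result: proj_W(v) = (2/3, -1, -1/3, 2/3).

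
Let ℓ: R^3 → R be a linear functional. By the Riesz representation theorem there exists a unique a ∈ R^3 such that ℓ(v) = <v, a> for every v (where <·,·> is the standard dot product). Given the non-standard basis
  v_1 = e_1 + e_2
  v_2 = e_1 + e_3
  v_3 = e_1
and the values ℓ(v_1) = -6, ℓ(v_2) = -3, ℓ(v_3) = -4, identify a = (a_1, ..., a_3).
a = (-4, -2, 1)

Write a = (a_1, ..., a_3) in the standard basis. For each basis vector v_i, ℓ(v_i) = <v_i, a> is a linear equation in the a_j's. Collect the n equations into a matrix system V a = ℓ, where row i of V is v_i (expressed in the standard basis). Since V is invertible (lower-triangular with 1s on the diagonal, up to permutation), solve by back-substitution:
  V =
[[1, 1, 0],
 [1, 0, 1],
 [1, 0, 0]]
  V a = (-6, -3, -4)
Solving gives a = (-4, -2, 1).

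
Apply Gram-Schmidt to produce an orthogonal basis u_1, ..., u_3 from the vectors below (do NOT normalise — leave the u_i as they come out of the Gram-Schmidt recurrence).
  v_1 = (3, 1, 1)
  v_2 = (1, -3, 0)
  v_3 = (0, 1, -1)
Orthogonal basis:
  u_1 = (3, 1, 1)
  u_2 = (1, -3, 0)
  u_3 = (3/10, 1/10, -1)

Apply the Gram-Schmidt recurrence
  u_1 = v_1
  u_i = v_i − Σ_{j<i} ((v_i · u_j) / (u_j · u_j)) · u_j.

Step by step this gives:
  u_1 = (3, 1, 1)
  u_2 = (1, -3, 0)
  u_3 = (3/10, 1/10, -1)

Orthogonality check:
  u_2 · u_1 = 0 (should be 0)
  u_3 · u_1 = 0 (should be 0)
  u_3 · u_2 = 0 (should be 0)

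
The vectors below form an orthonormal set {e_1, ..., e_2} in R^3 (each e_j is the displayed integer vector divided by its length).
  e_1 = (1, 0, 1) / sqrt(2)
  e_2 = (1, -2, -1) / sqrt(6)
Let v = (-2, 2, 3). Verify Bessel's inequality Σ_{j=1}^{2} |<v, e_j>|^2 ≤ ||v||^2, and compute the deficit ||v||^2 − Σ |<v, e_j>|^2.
Σ |<v, e_j>|^2 = 14; ||v||^2 = 17; deficit = 3

Write each e_j = u_j / sqrt(<u_j, u_j>) where u_j is the displayed integer vector. Then <v, e_j> = <v, u_j> / sqrt(<u_j, u_j>), so |<v, e_j>|^2 = <v, u_j>^2 / <u_j, u_j>.
Coefficients: <v, e_1> = 1/sqrt(2), <v, e_2> = -9/sqrt(6).
Square and sum: Σ |<v, e_j>|^2 = 14.
Compute ||v||^2 = v·v = 17.
Deficit = 17 − 14 = 3 ≥ 0, confirming Bessel's inequality. (The deficit equals ||v − Σ <v,e_j> e_j||^2, the squared distance from v to span{e_j}.)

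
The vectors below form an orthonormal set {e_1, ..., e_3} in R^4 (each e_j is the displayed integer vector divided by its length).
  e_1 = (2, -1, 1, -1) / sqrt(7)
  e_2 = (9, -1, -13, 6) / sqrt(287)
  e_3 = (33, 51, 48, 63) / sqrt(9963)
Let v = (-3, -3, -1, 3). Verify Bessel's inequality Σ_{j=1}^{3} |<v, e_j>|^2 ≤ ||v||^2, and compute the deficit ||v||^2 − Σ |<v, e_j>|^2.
Σ |<v, e_j>|^2 = 227/27; ||v||^2 = 28; deficit = 529/27

Write each e_j = u_j / sqrt(<u_j, u_j>) where u_j is the displayed integer vector. Then <v, e_j> = <v, u_j> / sqrt(<u_j, u_j>), so |<v, e_j>|^2 = <v, u_j>^2 / <u_j, u_j>.
Coefficients: <v, e_1> = -7/sqrt(7), <v, e_2> = 7/sqrt(287), <v, e_3> = -111/sqrt(9963).
Square and sum: Σ |<v, e_j>|^2 = 227/27.
Compute ||v||^2 = v·v = 28.
Deficit = 28 − 227/27 = 529/27 ≥ 0, confirming Bessel's inequality. (The deficit equals ||v − Σ <v,e_j> e_j||^2, the squared distance from v to span{e_j}.)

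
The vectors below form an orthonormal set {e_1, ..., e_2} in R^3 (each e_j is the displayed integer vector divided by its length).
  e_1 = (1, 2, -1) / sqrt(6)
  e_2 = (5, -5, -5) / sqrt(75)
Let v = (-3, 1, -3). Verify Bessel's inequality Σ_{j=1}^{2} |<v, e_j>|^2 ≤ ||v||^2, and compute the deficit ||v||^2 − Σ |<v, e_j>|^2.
Σ |<v, e_j>|^2 = 1; ||v||^2 = 19; deficit = 18

Write each e_j = u_j / sqrt(<u_j, u_j>) where u_j is the displayed integer vector. Then <v, e_j> = <v, u_j> / sqrt(<u_j, u_j>), so |<v, e_j>|^2 = <v, u_j>^2 / <u_j, u_j>.
Coefficients: <v, e_1> = 2/sqrt(6), <v, e_2> = -5/sqrt(75).
Square and sum: Σ |<v, e_j>|^2 = 1.
Compute ||v||^2 = v·v = 19.
Deficit = 19 − 1 = 18 ≥ 0, confirming Bessel's inequality. (The deficit equals ||v − Σ <v,e_j> e_j||^2, the squared distance from v to span{e_j}.)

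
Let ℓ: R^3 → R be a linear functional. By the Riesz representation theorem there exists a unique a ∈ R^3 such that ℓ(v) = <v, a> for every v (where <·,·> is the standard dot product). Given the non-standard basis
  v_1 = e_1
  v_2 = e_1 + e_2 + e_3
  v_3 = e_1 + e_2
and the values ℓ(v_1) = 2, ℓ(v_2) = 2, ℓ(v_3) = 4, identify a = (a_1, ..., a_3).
a = (2, 2, -2)

Write a = (a_1, ..., a_3) in the standard basis. For each basis vector v_i, ℓ(v_i) = <v_i, a> is a linear equation in the a_j's. Collect the n equations into a matrix system V a = ℓ, where row i of V is v_i (expressed in the standard basis). Since V is invertible (lower-triangular with 1s on the diagonal, up to permutation), solve by back-substitution:
  V =
[[1, 0, 0],
 [1, 1, 1],
 [1, 1, 0]]
  V a = (2, 2, 4)
Solving gives a = (2, 2, -2).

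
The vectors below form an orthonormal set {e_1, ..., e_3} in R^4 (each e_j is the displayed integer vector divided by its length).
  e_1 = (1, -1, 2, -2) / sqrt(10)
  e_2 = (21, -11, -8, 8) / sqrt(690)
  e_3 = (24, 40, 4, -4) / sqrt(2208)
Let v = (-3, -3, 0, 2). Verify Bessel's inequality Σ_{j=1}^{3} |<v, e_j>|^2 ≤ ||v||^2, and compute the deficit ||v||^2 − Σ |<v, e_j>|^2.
Σ |<v, e_j>|^2 = 20; ||v||^2 = 22; deficit = 2

Write each e_j = u_j / sqrt(<u_j, u_j>) where u_j is the displayed integer vector. Then <v, e_j> = <v, u_j> / sqrt(<u_j, u_j>), so |<v, e_j>|^2 = <v, u_j>^2 / <u_j, u_j>.
Coefficients: <v, e_1> = -4/sqrt(10), <v, e_2> = -14/sqrt(690), <v, e_3> = -200/sqrt(2208).
Square and sum: Σ |<v, e_j>|^2 = 20.
Compute ||v||^2 = v·v = 22.
Deficit = 22 − 20 = 2 ≥ 0, confirming Bessel's inequality. (The deficit equals ||v − Σ <v,e_j> e_j||^2, the squared distance from v to span{e_j}.)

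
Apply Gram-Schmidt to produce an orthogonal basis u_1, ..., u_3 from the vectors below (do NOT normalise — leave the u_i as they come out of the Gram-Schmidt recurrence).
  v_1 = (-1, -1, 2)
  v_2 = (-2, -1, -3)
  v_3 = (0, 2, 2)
Orthogonal basis:
  u_1 = (-1, -1, 2)
  u_2 = (-5/2, -3/2, -2)
  u_3 = (-16/15, 112/75, 16/75)

Apply the Gram-Schmidt recurrence
  u_1 = v_1
  u_i = v_i − Σ_{j<i} ((v_i · u_j) / (u_j · u_j)) · u_j.

Step by step this gives:
  u_1 = (-1, -1, 2)
  u_2 = (-5/2, -3/2, -2)
  u_3 = (-16/15, 112/75, 16/75)

Orthogonality check:
  u_2 · u_1 = 0 (should be 0)
  u_3 · u_1 = 0 (should be 0)
  u_3 · u_2 = 0 (should be 0)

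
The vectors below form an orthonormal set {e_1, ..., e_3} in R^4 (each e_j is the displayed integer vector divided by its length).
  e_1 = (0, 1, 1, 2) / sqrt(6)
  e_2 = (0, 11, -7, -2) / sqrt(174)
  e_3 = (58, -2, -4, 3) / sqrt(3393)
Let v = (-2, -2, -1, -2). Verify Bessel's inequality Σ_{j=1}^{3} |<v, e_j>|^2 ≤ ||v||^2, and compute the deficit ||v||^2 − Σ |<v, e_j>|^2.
Σ |<v, e_j>|^2 = 165/13; ||v||^2 = 13; deficit = 4/13

Write each e_j = u_j / sqrt(<u_j, u_j>) where u_j is the displayed integer vector. Then <v, e_j> = <v, u_j> / sqrt(<u_j, u_j>), so |<v, e_j>|^2 = <v, u_j>^2 / <u_j, u_j>.
Coefficients: <v, e_1> = -7/sqrt(6), <v, e_2> = -11/sqrt(174), <v, e_3> = -114/sqrt(3393).
Square and sum: Σ |<v, e_j>|^2 = 165/13.
Compute ||v||^2 = v·v = 13.
Deficit = 13 − 165/13 = 4/13 ≥ 0, confirming Bessel's inequality. (The deficit equals ||v − Σ <v,e_j> e_j||^2, the squared distance from v to span{e_j}.)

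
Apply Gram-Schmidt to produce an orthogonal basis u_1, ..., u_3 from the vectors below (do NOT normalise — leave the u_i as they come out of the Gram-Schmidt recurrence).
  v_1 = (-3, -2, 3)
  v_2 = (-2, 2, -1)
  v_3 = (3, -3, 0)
Orthogonal basis:
  u_1 = (-3, -2, 3)
  u_2 = (-47/22, 21/11, -19/22)
  u_3 = (-60/197, -135/197, -150/197)

Apply the Gram-Schmidt recurrence
  u_1 = v_1
  u_i = v_i − Σ_{j<i} ((v_i · u_j) / (u_j · u_j)) · u_j.

Step by step this gives:
  u_1 = (-3, -2, 3)
  u_2 = (-47/22, 21/11, -19/22)
  u_3 = (-60/197, -135/197, -150/197)

Orthogonality check:
  u_2 · u_1 = 0 (should be 0)
  u_3 · u_1 = 0 (should be 0)
  u_3 · u_2 = 0 (should be 0)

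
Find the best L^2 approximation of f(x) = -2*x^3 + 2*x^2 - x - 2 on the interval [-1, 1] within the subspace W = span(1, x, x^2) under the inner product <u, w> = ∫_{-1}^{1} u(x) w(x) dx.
g(x) = 2*x^2 - 11*x/5 - 2

The best approximation g ∈ W is the orthogonal projection of f onto W. Writing g = a_0 + a_1 x + a_2 x^2, the coefficients solve the normal equations G · a = b where
  G_{ij} = <φ_i, φ_j> and b_i = <f, φ_i>, with φ_0 = 1, φ_1 = x, φ_2 = x^2.
G =
  [2, 0, 2/3]
  [0, 2/3, 0]
  [2/3, 0, 2/5],
b = (-8/3, -22/15, -8/15).
Solving gives a_0 = -2, a_1 = -11/5, a_2 = 2, so
  g(x) = 2*x^2 - 11*x/5 - 2.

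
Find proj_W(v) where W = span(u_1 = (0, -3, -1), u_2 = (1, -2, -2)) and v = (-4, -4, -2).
proj_W(v) = (-16/13, -61/13, 1/13)

Set up U = [u_1 | ... | u_2] ∈ R^(3×2). The projector onto W = col(U) is P = U (U^T U)^(-1) U^T.
Compute U^T U =
  [10, 8]
  [8, 9],
and U^T v = (14, 8).
Solve U^T U · c = U^T v for the coefficients: c = (31/13, -16/13). The projection is proj_W(v) = U c.
Check: (v - proj_W(v)) · u_1 = 0  (should be 0).
Check: (v - proj_W(v)) · u_2 = 0  (should be 0).
Result: proj_W(v) = (-16/13, -61/13, 1/13).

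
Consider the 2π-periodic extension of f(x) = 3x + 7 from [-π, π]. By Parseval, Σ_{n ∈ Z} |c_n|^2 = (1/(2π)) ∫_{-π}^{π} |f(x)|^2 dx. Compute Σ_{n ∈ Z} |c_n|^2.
Σ |c_n|^2 = 3π^2 + 49

Expand and integrate term by term over [-π, π]:
  ∫ (3x)^2 dx = 9·(2π^3/3); ∫ 2·3·(7)·x dx = 0 (odd integrand); ∫ 7^2 dx = 49·2π.
So (1/(2π)) ∫_{-π}^{π} (3x + 7)^2 dx = 9π^2/3 + 49 = 3π^2 + 49.
Parseval ⇒ Σ |c_n|^2 = 3π^2 + 49.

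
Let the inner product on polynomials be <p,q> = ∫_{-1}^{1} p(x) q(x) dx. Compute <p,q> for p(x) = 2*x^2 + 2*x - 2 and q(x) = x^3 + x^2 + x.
<p,q> = 8/5

Expand the product: p(x)·q(x) = 2*x^5 + 4*x^4 + 2*x^3 - 2*x.
∫_{-1}^{1} of each monomial x^k gives [2/(k+1) if k even, 0 if k odd]. Integrating term-by-term (or equivalently evaluating the antiderivative F(x) = x^6/3 + 4*x^5/5 + x^4/2 - x^2 at the endpoints):
  F(1) − F(−1) = 19/30 − (-29/30) = 8/5.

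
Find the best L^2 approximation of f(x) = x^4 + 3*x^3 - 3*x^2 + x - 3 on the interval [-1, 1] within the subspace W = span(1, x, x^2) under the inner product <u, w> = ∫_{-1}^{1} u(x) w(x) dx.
g(x) = -15*x^2/7 + 14*x/5 - 108/35

The best approximation g ∈ W is the orthogonal projection of f onto W. Writing g = a_0 + a_1 x + a_2 x^2, the coefficients solve the normal equations G · a = b where
  G_{ij} = <φ_i, φ_j> and b_i = <f, φ_i>, with φ_0 = 1, φ_1 = x, φ_2 = x^2.
G =
  [2, 0, 2/3]
  [0, 2/3, 0]
  [2/3, 0, 2/5],
b = (-38/5, 28/15, -102/35).
Solving gives a_0 = -108/35, a_1 = 14/5, a_2 = -15/7, so
  g(x) = -15*x^2/7 + 14*x/5 - 108/35.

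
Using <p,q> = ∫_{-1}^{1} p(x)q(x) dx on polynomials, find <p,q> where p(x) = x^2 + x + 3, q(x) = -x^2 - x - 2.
<p,q> = -82/5

Expand the product: p(x)·q(x) = -x^4 - 2*x^3 - 6*x^2 - 5*x - 6.
∫_{-1}^{1} of each monomial x^k gives [2/(k+1) if k even, 0 if k odd]. Integrating term-by-term (or equivalently evaluating the antiderivative F(x) = -x^5/5 - x^4/2 - 2*x^3 - 5*x^2/2 - 6*x at the endpoints):
  F(1) − F(−1) = -56/5 − (26/5) = -82/5.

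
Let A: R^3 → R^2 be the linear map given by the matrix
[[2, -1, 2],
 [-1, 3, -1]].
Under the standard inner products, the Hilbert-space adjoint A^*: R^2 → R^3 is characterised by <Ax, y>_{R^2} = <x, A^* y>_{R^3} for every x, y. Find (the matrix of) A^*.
A^* = A^T =
[[2, -1],
 [-1, 3],
 [2, -1]]

For real matrices with standard dot products, the defining identity <Ax, y> = <x, A^* y> gives (Ax)^T y = x^T (A^*) y, i.e. x^T A^T y = x^T (A^*) y. Since this holds for all x, y, we must have A^* = A^T. Therefore
A^* =
[[2, -1],
 [-1, 3],
 [2, -1]].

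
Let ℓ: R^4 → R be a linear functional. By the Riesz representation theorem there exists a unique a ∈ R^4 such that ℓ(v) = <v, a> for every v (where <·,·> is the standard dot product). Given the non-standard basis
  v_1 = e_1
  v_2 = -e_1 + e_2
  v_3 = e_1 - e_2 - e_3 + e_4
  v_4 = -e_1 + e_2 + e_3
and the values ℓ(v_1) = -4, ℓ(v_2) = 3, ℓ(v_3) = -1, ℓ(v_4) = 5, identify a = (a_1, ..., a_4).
a = (-4, -1, 2, 4)

Write a = (a_1, ..., a_4) in the standard basis. For each basis vector v_i, ℓ(v_i) = <v_i, a> is a linear equation in the a_j's. Collect the n equations into a matrix system V a = ℓ, where row i of V is v_i (expressed in the standard basis). Since V is invertible (lower-triangular with 1s on the diagonal, up to permutation), solve by back-substitution:
  V =
[[1, 0, 0, 0],
 [-1, 1, 0, 0],
 [1, -1, -1, 1],
 [-1, 1, 1, 0]]
  V a = (-4, 3, -1, 5)
Solving gives a = (-4, -1, 2, 4).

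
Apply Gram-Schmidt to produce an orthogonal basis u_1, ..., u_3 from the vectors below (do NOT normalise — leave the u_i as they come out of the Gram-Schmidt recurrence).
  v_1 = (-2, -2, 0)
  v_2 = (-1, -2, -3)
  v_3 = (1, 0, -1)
Orthogonal basis:
  u_1 = (-2, -2, 0)
  u_2 = (1/2, -1/2, -3)
  u_3 = (6/19, -6/19, 2/19)

Apply the Gram-Schmidt recurrence
  u_1 = v_1
  u_i = v_i − Σ_{j<i} ((v_i · u_j) / (u_j · u_j)) · u_j.

Step by step this gives:
  u_1 = (-2, -2, 0)
  u_2 = (1/2, -1/2, -3)
  u_3 = (6/19, -6/19, 2/19)

Orthogonality check:
  u_2 · u_1 = 0 (should be 0)
  u_3 · u_1 = 0 (should be 0)
  u_3 · u_2 = 0 (should be 0)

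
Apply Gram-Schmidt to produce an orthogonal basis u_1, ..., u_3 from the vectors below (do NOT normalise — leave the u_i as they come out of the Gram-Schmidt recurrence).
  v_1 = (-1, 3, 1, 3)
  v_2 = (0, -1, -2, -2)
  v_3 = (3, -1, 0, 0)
Orthogonal basis:
  u_1 = (-1, 3, 1, 3)
  u_2 = (-11/20, 13/20, -29/20, -7/20)
  u_3 = (134/59, 24/59, -49/59, 37/59)

Apply the Gram-Schmidt recurrence
  u_1 = v_1
  u_i = v_i − Σ_{j<i} ((v_i · u_j) / (u_j · u_j)) · u_j.

Step by step this gives:
  u_1 = (-1, 3, 1, 3)
  u_2 = (-11/20, 13/20, -29/20, -7/20)
  u_3 = (134/59, 24/59, -49/59, 37/59)

Orthogonality check:
  u_2 · u_1 = 0 (should be 0)
  u_3 · u_1 = 0 (should be 0)
  u_3 · u_2 = 0 (should be 0)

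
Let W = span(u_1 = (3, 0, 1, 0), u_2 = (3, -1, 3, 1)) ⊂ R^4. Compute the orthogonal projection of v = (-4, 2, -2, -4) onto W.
proj_W(v) = (-24/7, 9/7, -26/7, -9/7)

Set up U = [u_1 | ... | u_2] ∈ R^(4×2). The projector onto W = col(U) is P = U (U^T U)^(-1) U^T.
Compute U^T U =
  [10, 12]
  [12, 20],
and U^T v = (-14, -24).
Solve U^T U · c = U^T v for the coefficients: c = (1/7, -9/7). The projection is proj_W(v) = U c.
Check: (v - proj_W(v)) · u_1 = 0  (should be 0).
Check: (v - proj_W(v)) · u_2 = 0  (should be 0).
Result: proj_W(v) = (-24/7, 9/7, -26/7, -9/7).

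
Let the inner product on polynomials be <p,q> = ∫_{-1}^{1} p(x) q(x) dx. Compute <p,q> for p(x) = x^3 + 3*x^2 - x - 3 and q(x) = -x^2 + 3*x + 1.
<p,q> = -4

Expand the product: p(x)·q(x) = -x^5 + 11*x^3 + 3*x^2 - 10*x - 3.
∫_{-1}^{1} of each monomial x^k gives [2/(k+1) if k even, 0 if k odd]. Integrating term-by-term (or equivalently evaluating the antiderivative F(x) = -x^6/6 + 11*x^4/4 + x^3 - 5*x^2 - 3*x at the endpoints):
  F(1) − F(−1) = -53/12 − (-5/12) = -4.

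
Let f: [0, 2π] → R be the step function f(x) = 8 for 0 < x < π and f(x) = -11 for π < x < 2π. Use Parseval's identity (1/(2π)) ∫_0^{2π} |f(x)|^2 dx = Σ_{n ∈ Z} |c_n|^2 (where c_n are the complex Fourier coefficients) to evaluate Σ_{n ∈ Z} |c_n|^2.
Σ |c_n|^2 = 185/2

Parseval equates the L^2 energy of f (normalised by 1/(2π)) with the ℓ^2 sum of its Fourier coefficients: (1/(2π)) ∫_0^{2π} |f|^2 = Σ |c_n|^2.
Compute the left side: (1/(2π)) [∫_0^π 8^2 dx + ∫_π^{2π} (-11)^2 dx] = (1/(2π)) · (64π + 121π) = (64 + 121)/2 = 185/2.
So Σ_{n ∈ Z} |c_n|^2 = 185/2.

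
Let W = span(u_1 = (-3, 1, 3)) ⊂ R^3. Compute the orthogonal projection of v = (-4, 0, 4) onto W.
proj_W(v) = (-72/19, 24/19, 72/19)

Set up U = [u_1 | ... | u_1] ∈ R^(3×1). The projector onto W = col(U) is P = U (U^T U)^(-1) U^T.
Compute U^T U =
  [19],
and U^T v = (24).
Solve U^T U · c = U^T v for the coefficients: c = (24/19). The projection is proj_W(v) = U c.
Check: (v - proj_W(v)) · u_1 = 0  (should be 0).
Result: proj_W(v) = (-72/19, 24/19, 72/19).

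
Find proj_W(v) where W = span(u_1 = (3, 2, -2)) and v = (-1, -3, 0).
proj_W(v) = (-27/17, -18/17, 18/17)

Set up U = [u_1 | ... | u_1] ∈ R^(3×1). The projector onto W = col(U) is P = U (U^T U)^(-1) U^T.
Compute U^T U =
  [17],
and U^T v = (-9).
Solve U^T U · c = U^T v for the coefficients: c = (-9/17). The projection is proj_W(v) = U c.
Check: (v - proj_W(v)) · u_1 = 0  (should be 0).
Result: proj_W(v) = (-27/17, -18/17, 18/17).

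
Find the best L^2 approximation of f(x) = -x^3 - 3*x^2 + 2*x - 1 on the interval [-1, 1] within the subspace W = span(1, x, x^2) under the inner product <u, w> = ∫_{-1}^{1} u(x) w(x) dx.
g(x) = -3*x^2 + 7*x/5 - 1

The best approximation g ∈ W is the orthogonal projection of f onto W. Writing g = a_0 + a_1 x + a_2 x^2, the coefficients solve the normal equations G · a = b where
  G_{ij} = <φ_i, φ_j> and b_i = <f, φ_i>, with φ_0 = 1, φ_1 = x, φ_2 = x^2.
G =
  [2, 0, 2/3]
  [0, 2/3, 0]
  [2/3, 0, 2/5],
b = (-4, 14/15, -28/15).
Solving gives a_0 = -1, a_1 = 7/5, a_2 = -3, so
  g(x) = -3*x^2 + 7*x/5 - 1.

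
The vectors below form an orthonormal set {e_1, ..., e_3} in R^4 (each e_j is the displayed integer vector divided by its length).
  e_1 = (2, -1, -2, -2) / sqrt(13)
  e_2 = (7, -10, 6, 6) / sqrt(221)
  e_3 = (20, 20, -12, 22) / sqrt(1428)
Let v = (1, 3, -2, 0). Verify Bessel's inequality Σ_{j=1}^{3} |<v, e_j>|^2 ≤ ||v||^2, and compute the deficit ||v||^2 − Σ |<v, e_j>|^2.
Σ |<v, e_j>|^2 = 290/21; ||v||^2 = 14; deficit = 4/21

Write each e_j = u_j / sqrt(<u_j, u_j>) where u_j is the displayed integer vector. Then <v, e_j> = <v, u_j> / sqrt(<u_j, u_j>), so |<v, e_j>|^2 = <v, u_j>^2 / <u_j, u_j>.
Coefficients: <v, e_1> = 3/sqrt(13), <v, e_2> = -35/sqrt(221), <v, e_3> = 104/sqrt(1428).
Square and sum: Σ |<v, e_j>|^2 = 290/21.
Compute ||v||^2 = v·v = 14.
Deficit = 14 − 290/21 = 4/21 ≥ 0, confirming Bessel's inequality. (The deficit equals ||v − Σ <v,e_j> e_j||^2, the squared distance from v to span{e_j}.)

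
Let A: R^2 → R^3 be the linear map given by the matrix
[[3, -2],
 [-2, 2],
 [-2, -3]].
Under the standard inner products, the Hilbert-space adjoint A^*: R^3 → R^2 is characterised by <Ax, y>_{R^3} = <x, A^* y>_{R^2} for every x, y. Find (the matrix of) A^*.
A^* = A^T =
[[3, -2, -2],
 [-2, 2, -3]]

For real matrices with standard dot products, the defining identity <Ax, y> = <x, A^* y> gives (Ax)^T y = x^T (A^*) y, i.e. x^T A^T y = x^T (A^*) y. Since this holds for all x, y, we must have A^* = A^T. Therefore
A^* =
[[3, -2, -2],
 [-2, 2, -3]].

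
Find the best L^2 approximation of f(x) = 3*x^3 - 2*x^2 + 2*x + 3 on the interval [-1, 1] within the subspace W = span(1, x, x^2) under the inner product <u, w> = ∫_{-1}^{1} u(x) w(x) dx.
g(x) = -2*x^2 + 19*x/5 + 3

The best approximation g ∈ W is the orthogonal projection of f onto W. Writing g = a_0 + a_1 x + a_2 x^2, the coefficients solve the normal equations G · a = b where
  G_{ij} = <φ_i, φ_j> and b_i = <f, φ_i>, with φ_0 = 1, φ_1 = x, φ_2 = x^2.
G =
  [2, 0, 2/3]
  [0, 2/3, 0]
  [2/3, 0, 2/5],
b = (14/3, 38/15, 6/5).
Solving gives a_0 = 3, a_1 = 19/5, a_2 = -2, so
  g(x) = -2*x^2 + 19*x/5 + 3.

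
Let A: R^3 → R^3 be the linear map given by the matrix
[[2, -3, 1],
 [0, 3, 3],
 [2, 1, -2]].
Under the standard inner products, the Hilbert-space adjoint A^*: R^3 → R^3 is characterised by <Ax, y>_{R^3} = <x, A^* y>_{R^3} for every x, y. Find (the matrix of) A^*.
A^* = A^T =
[[2, 0, 2],
 [-3, 3, 1],
 [1, 3, -2]]

For real matrices with standard dot products, the defining identity <Ax, y> = <x, A^* y> gives (Ax)^T y = x^T (A^*) y, i.e. x^T A^T y = x^T (A^*) y. Since this holds for all x, y, we must have A^* = A^T. Therefore
A^* =
[[2, 0, 2],
 [-3, 3, 1],
 [1, 3, -2]].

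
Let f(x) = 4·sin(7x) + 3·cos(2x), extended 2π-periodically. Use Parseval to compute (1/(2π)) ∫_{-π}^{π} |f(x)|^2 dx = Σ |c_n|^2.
Σ |c_n|^2 = 25/2

Expand |f|^2 and use orthogonality of {sin(nx), cos(mx)} on [-π, π]:
  ∫_{-π}^{π} sin(nx)^2 dx = π, ∫ cos(mx)^2 dx = π, and cross terms integrate to 0.
So ∫_{-π}^{π} f(x)^2 dx = 4^2 · π + 3^2 · π = (16 + 9)π.
Divide by 2π: (16 + 9)/2 = 25/2.
By Parseval, this equals Σ |c_n|^2.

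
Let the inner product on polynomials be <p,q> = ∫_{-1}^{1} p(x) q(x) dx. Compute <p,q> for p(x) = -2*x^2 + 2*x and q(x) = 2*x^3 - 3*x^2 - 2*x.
<p,q> = 4/3

Expand the product: p(x)·q(x) = -4*x^5 + 10*x^4 - 2*x^3 - 4*x^2.
∫_{-1}^{1} of each monomial x^k gives [2/(k+1) if k even, 0 if k odd]. Integrating term-by-term (or equivalently evaluating the antiderivative F(x) = -2*x^6/3 + 2*x^5 - x^4/2 - 4*x^3/3 at the endpoints):
  F(1) − F(−1) = -1/2 − (-11/6) = 4/3.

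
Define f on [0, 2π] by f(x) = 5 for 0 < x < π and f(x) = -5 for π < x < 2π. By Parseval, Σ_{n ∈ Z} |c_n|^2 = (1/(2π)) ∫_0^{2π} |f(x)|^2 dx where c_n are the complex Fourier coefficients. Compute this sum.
Σ |c_n|^2 = 25

Parseval equates the L^2 energy of f (normalised by 1/(2π)) with the ℓ^2 sum of its Fourier coefficients: (1/(2π)) ∫_0^{2π} |f|^2 = Σ |c_n|^2.
Compute the left side: (1/(2π)) [∫_0^π 5^2 dx + ∫_π^{2π} (-5)^2 dx] = (1/(2π)) · (25π + 25π) = (25 + 25)/2 = 25.
So Σ_{n ∈ Z} |c_n|^2 = 25.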